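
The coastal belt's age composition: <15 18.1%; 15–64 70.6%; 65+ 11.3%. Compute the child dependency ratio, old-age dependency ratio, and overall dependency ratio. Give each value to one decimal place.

Youth dependency ratio: 25.6
Old-age dependency ratio: 16.0
Total dependency ratio: 41.6

Youth dependency ratio = 18.1 / 70.6 × 100 = 25.6
Old-age dependency ratio = 11.3 / 70.6 × 100 = 16.0
Total dependency ratio = (18.1 + 11.3) / 70.6 × 100 = 29.4 / 70.6 × 100 = 41.6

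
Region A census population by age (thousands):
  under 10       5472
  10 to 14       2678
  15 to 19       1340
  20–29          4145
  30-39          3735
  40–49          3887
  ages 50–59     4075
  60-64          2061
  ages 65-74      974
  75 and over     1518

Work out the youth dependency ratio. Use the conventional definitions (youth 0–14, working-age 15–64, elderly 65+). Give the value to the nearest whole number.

Youth dependency ratio: 42

0–14: 5472 + 2678 = 8150
15–64: 1340 + 4145 + 3735 + 3887 + 4075 + 2061 = 19243
65+: 974 + 1518 = 2492
Youth dependency ratio = 8150 / 19243 × 100 = 42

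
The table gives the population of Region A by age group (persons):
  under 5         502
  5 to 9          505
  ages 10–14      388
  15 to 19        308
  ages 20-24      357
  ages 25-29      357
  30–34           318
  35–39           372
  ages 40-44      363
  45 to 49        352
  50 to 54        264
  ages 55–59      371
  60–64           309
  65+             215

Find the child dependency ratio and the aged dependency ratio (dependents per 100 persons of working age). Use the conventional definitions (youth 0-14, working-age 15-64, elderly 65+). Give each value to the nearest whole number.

0–14: 502 + 505 + 388 = 1 395
15–64: 308 + 357 + 357 + 318 + 372 + 363 + 352 + 264 + 371 + 309 = 3 371
65+: 215
Youth dependency ratio = 1 395 / 3 371 × 100 = 41
Old-age dependency ratio = 215 / 3 371 × 100 = 6

Youth dependency ratio: 41
Old-age dependency ratio: 6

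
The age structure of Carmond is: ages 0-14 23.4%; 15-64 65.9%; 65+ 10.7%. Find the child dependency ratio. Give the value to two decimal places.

Youth dependency ratio = 23.4 / 65.9 × 100 = 35.51

Youth dependency ratio: 35.51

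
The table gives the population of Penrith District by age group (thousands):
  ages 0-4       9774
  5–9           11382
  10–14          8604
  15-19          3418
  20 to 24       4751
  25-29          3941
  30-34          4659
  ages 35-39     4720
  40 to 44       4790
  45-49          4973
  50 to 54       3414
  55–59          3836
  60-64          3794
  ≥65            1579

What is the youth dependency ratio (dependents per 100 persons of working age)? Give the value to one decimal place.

Youth dependency ratio: 70.4

0–14: 9774 + 11382 + 8604 = 29760
15–64: 3418 + 4751 + 3941 + 4659 + 4720 + 4790 + 4973 + 3414 + 3836 + 3794 = 42296
65+: 1579
Youth dependency ratio = 29760 / 42296 × 100 = 70.4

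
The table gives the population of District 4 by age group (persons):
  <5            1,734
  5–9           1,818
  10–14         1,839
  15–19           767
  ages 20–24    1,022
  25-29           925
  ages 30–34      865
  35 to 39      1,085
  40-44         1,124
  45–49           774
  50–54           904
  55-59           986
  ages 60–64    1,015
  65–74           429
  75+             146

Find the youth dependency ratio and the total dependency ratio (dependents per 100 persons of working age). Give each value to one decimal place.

Youth dependency ratio: 56.9
Total dependency ratio: 63.0

0–14: 1,734 + 1,818 + 1,839 = 5,391
15–64: 767 + 1,022 + 925 + 865 + 1,085 + 1,124 + 774 + 904 + 986 + 1,015 = 9,467
65+: 429 + 146 = 575
Youth dependency ratio = 5,391 / 9,467 × 100 = 56.9
Total dependency ratio = (5,391 + 575) / 9,467 × 100 = 5,966 / 9,467 × 100 = 63.0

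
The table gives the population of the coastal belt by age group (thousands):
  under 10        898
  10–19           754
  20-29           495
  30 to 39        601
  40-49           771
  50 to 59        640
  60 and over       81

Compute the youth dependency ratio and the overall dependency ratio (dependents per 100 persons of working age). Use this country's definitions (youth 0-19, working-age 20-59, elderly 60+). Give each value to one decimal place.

Youth dependency ratio: 65.9
Total dependency ratio: 69.1

0–19: 898 + 754 = 1,652
20–59: 495 + 601 + 771 + 640 = 2,507
60+: 81
Youth dependency ratio = 1,652 / 2,507 × 100 = 65.9
Total dependency ratio = (1,652 + 81) / 2,507 × 100 = 1,733 / 2,507 × 100 = 69.1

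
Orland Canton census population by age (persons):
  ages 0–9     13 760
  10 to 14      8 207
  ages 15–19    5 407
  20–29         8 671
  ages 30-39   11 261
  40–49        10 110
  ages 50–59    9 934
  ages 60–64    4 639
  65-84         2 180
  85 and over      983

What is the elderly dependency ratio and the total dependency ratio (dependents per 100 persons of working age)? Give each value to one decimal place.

0–14: 13 760 + 8 207 = 21 967
15–64: 5 407 + 8 671 + 11 261 + 10 110 + 9 934 + 4 639 = 50 022
65+: 2 180 + 983 = 3 163
Old-age dependency ratio = 3 163 / 50 022 × 100 = 6.3
Total dependency ratio = (21 967 + 3 163) / 50 022 × 100 = 25 130 / 50 022 × 100 = 50.2

Old-age dependency ratio: 6.3
Total dependency ratio: 50.2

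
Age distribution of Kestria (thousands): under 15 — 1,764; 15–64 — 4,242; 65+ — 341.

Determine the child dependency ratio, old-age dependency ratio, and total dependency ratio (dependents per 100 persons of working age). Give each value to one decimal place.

Youth dependency ratio = 1,764 / 4,242 × 100 = 41.6
Old-age dependency ratio = 341 / 4,242 × 100 = 8.0
Total dependency ratio = (1,764 + 341) / 4,242 × 100 = 2,105 / 4,242 × 100 = 49.6

Youth dependency ratio: 41.6
Old-age dependency ratio: 8.0
Total dependency ratio: 49.6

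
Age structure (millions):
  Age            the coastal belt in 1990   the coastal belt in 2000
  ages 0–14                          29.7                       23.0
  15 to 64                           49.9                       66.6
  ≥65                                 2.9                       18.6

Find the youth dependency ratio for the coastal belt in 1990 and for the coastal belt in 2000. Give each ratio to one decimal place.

the coastal belt in 1990: 59.5
the coastal belt in 2000: 34.5

the coastal belt in 1990: 29.7 / 49.9 × 100 = 59.5
the coastal belt in 2000: 23.0 / 66.6 × 100 = 34.5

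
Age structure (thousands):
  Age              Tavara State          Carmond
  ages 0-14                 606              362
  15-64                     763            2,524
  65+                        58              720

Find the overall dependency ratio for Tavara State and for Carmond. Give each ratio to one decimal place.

Tavara State: 87.0
Carmond: 42.9

Tavara State: (606 + 58) / 763 × 100 = 664 / 763 × 100 = 87.0
Carmond: (362 + 720) / 2,524 × 100 = 1,082 / 2,524 × 100 = 42.9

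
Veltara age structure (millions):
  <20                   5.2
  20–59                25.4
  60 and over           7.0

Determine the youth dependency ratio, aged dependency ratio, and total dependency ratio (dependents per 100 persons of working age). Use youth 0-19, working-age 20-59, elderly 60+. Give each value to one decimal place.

Youth dependency ratio: 20.5
Old-age dependency ratio: 27.6
Total dependency ratio: 48.0

Youth dependency ratio = 5.2 / 25.4 × 100 = 20.5
Old-age dependency ratio = 7.0 / 25.4 × 100 = 27.6
Total dependency ratio = (5.2 + 7.0) / 25.4 × 100 = 12.2 / 25.4 × 100 = 48.0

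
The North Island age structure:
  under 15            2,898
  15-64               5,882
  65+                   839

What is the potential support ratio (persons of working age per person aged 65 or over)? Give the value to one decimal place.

Potential support ratio: 7.0

Potential support ratio = 5,882 / 839 = 7.0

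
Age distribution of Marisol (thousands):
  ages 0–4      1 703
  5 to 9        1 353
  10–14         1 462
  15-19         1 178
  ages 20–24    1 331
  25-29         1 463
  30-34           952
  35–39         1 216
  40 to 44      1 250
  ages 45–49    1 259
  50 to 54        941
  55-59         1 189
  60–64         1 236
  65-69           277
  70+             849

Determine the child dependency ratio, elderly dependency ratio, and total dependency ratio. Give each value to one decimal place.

0–14: 1 703 + 1 353 + 1 462 = 4 518
15–64: 1 178 + 1 331 + 1 463 + 952 + 1 216 + 1 250 + 1 259 + 941 + 1 189 + 1 236 = 12 015
65+: 277 + 849 = 1 126
Youth dependency ratio = 4 518 / 12 015 × 100 = 37.6
Old-age dependency ratio = 1 126 / 12 015 × 100 = 9.4
Total dependency ratio = (4 518 + 1 126) / 12 015 × 100 = 5 644 / 12 015 × 100 = 47.0

Youth dependency ratio: 37.6
Old-age dependency ratio: 9.4
Total dependency ratio: 47.0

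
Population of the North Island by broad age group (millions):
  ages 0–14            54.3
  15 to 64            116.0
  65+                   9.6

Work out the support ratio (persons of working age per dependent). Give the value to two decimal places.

Support ratio = 116.0 / (54.3 + 9.6) = 116.0 / 63.9 = 1.82

Support ratio: 1.82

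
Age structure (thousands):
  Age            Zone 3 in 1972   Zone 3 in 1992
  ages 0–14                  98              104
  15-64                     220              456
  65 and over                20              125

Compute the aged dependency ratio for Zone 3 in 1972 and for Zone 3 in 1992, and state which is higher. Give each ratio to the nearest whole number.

Zone 3 in 1972: 20 / 220 × 100 = 9
Zone 3 in 1992: 125 / 456 × 100 = 27

Zone 3 in 1972: 9
Zone 3 in 1992: 27
Higher: Zone 3 in 1992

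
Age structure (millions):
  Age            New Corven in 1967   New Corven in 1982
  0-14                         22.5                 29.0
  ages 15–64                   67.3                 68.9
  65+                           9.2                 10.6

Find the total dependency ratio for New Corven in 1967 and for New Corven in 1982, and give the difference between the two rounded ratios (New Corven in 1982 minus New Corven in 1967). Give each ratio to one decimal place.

New Corven in 1967: 47.1
New Corven in 1982: 57.5
Difference: +10.4

New Corven in 1967: (22.5 + 9.2) / 67.3 × 100 = 31.7 / 67.3 × 100 = 47.1
New Corven in 1982: (29.0 + 10.6) / 68.9 × 100 = 39.6 / 68.9 × 100 = 57.5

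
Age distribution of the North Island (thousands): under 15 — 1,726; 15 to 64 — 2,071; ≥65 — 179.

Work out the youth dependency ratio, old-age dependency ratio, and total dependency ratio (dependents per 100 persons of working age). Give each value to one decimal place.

Youth dependency ratio = 1,726 / 2,071 × 100 = 83.3
Old-age dependency ratio = 179 / 2,071 × 100 = 8.6
Total dependency ratio = (1,726 + 179) / 2,071 × 100 = 1,905 / 2,071 × 100 = 92.0

Youth dependency ratio: 83.3
Old-age dependency ratio: 8.6
Total dependency ratio: 92.0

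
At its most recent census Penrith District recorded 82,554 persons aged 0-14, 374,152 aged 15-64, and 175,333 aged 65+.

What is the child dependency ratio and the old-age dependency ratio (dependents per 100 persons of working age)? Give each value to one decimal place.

Youth dependency ratio: 22.1
Old-age dependency ratio: 46.9

Youth dependency ratio = 82,554 / 374,152 × 100 = 22.1
Old-age dependency ratio = 175,333 / 374,152 × 100 = 46.9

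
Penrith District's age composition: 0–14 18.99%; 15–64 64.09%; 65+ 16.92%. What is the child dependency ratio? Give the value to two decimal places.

Youth dependency ratio = 18.99 / 64.09 × 100 = 29.63

Youth dependency ratio: 29.63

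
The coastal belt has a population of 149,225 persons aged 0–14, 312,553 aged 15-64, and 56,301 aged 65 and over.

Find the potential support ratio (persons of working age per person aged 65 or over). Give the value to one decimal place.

Potential support ratio = 312,553 / 56,301 = 5.6

Potential support ratio: 5.6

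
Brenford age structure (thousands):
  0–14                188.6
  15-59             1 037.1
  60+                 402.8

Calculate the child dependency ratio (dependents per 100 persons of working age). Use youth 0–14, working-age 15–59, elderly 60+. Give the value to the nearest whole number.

Youth dependency ratio: 18

Youth dependency ratio = 188.6 / 1 037.1 × 100 = 18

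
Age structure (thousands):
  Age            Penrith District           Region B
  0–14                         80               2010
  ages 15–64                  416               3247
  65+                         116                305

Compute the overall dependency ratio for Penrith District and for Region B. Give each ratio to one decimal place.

Penrith District: (80 + 116) / 416 × 100 = 196 / 416 × 100 = 47.1
Region B: (2010 + 305) / 3247 × 100 = 2315 / 3247 × 100 = 71.3

Penrith District: 47.1
Region B: 71.3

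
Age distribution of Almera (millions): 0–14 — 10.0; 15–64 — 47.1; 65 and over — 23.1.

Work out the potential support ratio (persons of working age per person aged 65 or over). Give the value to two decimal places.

Potential support ratio = 47.1 / 23.1 = 2.04

Potential support ratio: 2.04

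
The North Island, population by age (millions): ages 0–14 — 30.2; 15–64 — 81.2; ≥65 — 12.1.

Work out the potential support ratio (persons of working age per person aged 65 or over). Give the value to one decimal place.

Potential support ratio: 6.7

Potential support ratio = 81.2 / 12.1 = 6.7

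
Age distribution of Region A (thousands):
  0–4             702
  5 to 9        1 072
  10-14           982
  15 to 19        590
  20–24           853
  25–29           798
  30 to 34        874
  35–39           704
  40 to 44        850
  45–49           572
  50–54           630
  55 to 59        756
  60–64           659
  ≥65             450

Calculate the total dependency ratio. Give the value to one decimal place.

0–14: 702 + 1 072 + 982 = 2 756
15–64: 590 + 853 + 798 + 874 + 704 + 850 + 572 + 630 + 756 + 659 = 7 286
65+: 450
Total dependency ratio = (2 756 + 450) / 7 286 × 100 = 3 206 / 7 286 × 100 = 44.0

Total dependency ratio: 44.0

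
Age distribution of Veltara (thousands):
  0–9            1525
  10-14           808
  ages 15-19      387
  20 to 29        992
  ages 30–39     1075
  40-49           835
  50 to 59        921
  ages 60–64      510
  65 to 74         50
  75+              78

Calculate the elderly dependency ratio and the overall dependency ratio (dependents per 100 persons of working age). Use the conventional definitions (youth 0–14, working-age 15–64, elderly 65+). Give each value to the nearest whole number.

0–14: 1525 + 808 = 2333
15–64: 387 + 992 + 1075 + 835 + 921 + 510 = 4720
65+: 50 + 78 = 128
Old-age dependency ratio = 128 / 4720 × 100 = 3
Total dependency ratio = (2333 + 128) / 4720 × 100 = 2461 / 4720 × 100 = 52

Old-age dependency ratio: 3
Total dependency ratio: 52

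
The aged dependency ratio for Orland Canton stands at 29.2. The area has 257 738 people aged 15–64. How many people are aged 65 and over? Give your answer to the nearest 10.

Aged 65 and over: 75 260

Old-age dependency ratio = elderly / working-age × 100
29.2 = E / 257 738 × 100
⇒ 75 260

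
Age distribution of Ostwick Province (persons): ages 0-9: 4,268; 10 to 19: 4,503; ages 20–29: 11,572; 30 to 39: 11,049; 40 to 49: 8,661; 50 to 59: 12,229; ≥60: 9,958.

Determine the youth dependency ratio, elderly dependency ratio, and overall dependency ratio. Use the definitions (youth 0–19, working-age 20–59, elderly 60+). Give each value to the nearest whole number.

Youth dependency ratio: 20
Old-age dependency ratio: 23
Total dependency ratio: 43

0–19: 4,268 + 4,503 = 8,771
20–59: 11,572 + 11,049 + 8,661 + 12,229 = 43,511
60+: 9,958
Youth dependency ratio = 8,771 / 43,511 × 100 = 20
Old-age dependency ratio = 9,958 / 43,511 × 100 = 23
Total dependency ratio = (8,771 + 9,958) / 43,511 × 100 = 18,729 / 43,511 × 100 = 43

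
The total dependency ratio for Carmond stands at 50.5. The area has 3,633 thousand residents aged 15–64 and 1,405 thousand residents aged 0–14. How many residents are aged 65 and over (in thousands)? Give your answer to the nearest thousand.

Aged 65 and over: 430

Total dependency ratio = (youth + elderly) / working-age × 100
50.5 = (1,405 + E) / 3,633 × 100
⇒ 430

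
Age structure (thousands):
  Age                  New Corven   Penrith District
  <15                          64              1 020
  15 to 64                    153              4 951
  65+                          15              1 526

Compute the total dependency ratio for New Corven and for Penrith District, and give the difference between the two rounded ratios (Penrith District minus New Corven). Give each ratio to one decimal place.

New Corven: 51.6
Penrith District: 51.4
Difference: -0.2

New Corven: (64 + 15) / 153 × 100 = 79 / 153 × 100 = 51.6
Penrith District: (1 020 + 1 526) / 4 951 × 100 = 2 546 / 4 951 × 100 = 51.4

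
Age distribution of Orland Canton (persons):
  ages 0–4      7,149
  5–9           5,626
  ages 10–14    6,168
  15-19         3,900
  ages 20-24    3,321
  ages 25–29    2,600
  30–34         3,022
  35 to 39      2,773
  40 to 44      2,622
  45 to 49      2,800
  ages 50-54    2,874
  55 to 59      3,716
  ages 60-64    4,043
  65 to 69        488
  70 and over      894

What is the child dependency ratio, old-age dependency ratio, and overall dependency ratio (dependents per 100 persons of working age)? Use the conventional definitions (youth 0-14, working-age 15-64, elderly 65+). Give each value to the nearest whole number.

0–14: 7,149 + 5,626 + 6,168 = 18,943
15–64: 3,900 + 3,321 + 2,600 + 3,022 + 2,773 + 2,622 + 2,800 + 2,874 + 3,716 + 4,043 = 31,671
65+: 488 + 894 = 1,382
Youth dependency ratio = 18,943 / 31,671 × 100 = 60
Old-age dependency ratio = 1,382 / 31,671 × 100 = 4
Total dependency ratio = (18,943 + 1,382) / 31,671 × 100 = 20,325 / 31,671 × 100 = 64

Youth dependency ratio: 60
Old-age dependency ratio: 4
Total dependency ratio: 64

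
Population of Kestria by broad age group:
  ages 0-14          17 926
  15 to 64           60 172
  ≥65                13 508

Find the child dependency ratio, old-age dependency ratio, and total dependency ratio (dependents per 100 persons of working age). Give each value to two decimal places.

Youth dependency ratio = 17 926 / 60 172 × 100 = 29.79
Old-age dependency ratio = 13 508 / 60 172 × 100 = 22.45
Total dependency ratio = (17 926 + 13 508) / 60 172 × 100 = 31 434 / 60 172 × 100 = 52.24

Youth dependency ratio: 29.79
Old-age dependency ratio: 22.45
Total dependency ratio: 52.24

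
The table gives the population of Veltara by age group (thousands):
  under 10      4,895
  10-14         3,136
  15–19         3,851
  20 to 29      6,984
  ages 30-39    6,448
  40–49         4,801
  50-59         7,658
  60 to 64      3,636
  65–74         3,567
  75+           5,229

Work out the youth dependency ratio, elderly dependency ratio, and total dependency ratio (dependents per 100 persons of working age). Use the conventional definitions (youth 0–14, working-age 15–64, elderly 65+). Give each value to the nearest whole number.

Youth dependency ratio: 24
Old-age dependency ratio: 26
Total dependency ratio: 50

0–14: 4,895 + 3,136 = 8,031
15–64: 3,851 + 6,984 + 6,448 + 4,801 + 7,658 + 3,636 = 33,378
65+: 3,567 + 5,229 = 8,796
Youth dependency ratio = 8,031 / 33,378 × 100 = 24
Old-age dependency ratio = 8,796 / 33,378 × 100 = 26
Total dependency ratio = (8,031 + 8,796) / 33,378 × 100 = 16,827 / 33,378 × 100 = 50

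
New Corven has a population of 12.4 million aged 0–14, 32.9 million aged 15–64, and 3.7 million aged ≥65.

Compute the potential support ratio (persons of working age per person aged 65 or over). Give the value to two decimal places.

Potential support ratio: 8.89

Potential support ratio = 32.9 / 3.7 = 8.89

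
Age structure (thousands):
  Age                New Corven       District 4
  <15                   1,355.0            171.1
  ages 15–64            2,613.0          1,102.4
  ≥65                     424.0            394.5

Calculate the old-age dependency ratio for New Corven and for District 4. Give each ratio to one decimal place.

New Corven: 16.2
District 4: 35.8

New Corven: 424.0 / 2,613.0 × 100 = 16.2
District 4: 394.5 / 1,102.4 × 100 = 35.8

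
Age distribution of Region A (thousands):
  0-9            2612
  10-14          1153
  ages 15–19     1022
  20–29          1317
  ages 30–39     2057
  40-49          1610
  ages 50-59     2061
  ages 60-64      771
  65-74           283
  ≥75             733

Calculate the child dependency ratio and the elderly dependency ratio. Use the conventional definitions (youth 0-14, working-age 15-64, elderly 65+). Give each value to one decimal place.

0–14: 2612 + 1153 = 3765
15–64: 1022 + 1317 + 2057 + 1610 + 2061 + 771 = 8838
65+: 283 + 733 = 1016
Youth dependency ratio = 3765 / 8838 × 100 = 42.6
Old-age dependency ratio = 1016 / 8838 × 100 = 11.5

Youth dependency ratio: 42.6
Old-age dependency ratio: 11.5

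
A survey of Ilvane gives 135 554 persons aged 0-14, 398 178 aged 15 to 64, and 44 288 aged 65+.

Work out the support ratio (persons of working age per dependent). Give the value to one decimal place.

Support ratio: 2.2

Support ratio = 398 178 / (135 554 + 44 288) = 398 178 / 179 842 = 2.2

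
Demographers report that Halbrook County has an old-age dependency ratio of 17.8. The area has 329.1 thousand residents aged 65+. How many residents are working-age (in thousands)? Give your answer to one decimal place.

Working-age: 1 848.9

Old-age dependency ratio = elderly / working-age × 100
17.8 = 329.1 / W × 100
⇒ 1 848.9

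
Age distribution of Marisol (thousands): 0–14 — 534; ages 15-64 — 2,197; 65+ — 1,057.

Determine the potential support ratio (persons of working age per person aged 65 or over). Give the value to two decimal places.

Potential support ratio: 2.08

Potential support ratio = 2,197 / 1,057 = 2.08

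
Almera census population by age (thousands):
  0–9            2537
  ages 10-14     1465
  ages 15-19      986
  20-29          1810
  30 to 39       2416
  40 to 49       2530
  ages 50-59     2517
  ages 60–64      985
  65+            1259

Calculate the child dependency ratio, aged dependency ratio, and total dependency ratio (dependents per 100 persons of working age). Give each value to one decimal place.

0–14: 2537 + 1465 = 4002
15–64: 986 + 1810 + 2416 + 2530 + 2517 + 985 = 11244
65+: 1259
Youth dependency ratio = 4002 / 11244 × 100 = 35.6
Old-age dependency ratio = 1259 / 11244 × 100 = 11.2
Total dependency ratio = (4002 + 1259) / 11244 × 100 = 5261 / 11244 × 100 = 46.8

Youth dependency ratio: 35.6
Old-age dependency ratio: 11.2
Total dependency ratio: 46.8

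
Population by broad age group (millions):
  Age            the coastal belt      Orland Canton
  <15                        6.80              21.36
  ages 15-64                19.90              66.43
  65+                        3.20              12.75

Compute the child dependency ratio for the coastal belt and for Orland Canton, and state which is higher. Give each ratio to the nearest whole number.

the coastal belt: 34
Orland Canton: 32
Higher: the coastal belt

the coastal belt: 6.80 / 19.90 × 100 = 34
Orland Canton: 21.36 / 66.43 × 100 = 32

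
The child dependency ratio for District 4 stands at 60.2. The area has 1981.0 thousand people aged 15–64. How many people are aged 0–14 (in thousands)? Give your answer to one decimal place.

Youth dependency ratio = youth / working-age × 100
60.2 = Y / 1981.0 × 100
⇒ 1192.6

Aged 0–14: 1192.6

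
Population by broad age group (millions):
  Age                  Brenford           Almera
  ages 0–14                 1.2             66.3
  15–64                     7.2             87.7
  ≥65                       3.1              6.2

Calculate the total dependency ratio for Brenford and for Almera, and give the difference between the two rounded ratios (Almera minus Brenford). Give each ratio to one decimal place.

Brenford: 59.7
Almera: 82.7
Difference: +23.0

Brenford: (1.2 + 3.1) / 7.2 × 100 = 4.3 / 7.2 × 100 = 59.7
Almera: (66.3 + 6.2) / 87.7 × 100 = 72.5 / 87.7 × 100 = 82.7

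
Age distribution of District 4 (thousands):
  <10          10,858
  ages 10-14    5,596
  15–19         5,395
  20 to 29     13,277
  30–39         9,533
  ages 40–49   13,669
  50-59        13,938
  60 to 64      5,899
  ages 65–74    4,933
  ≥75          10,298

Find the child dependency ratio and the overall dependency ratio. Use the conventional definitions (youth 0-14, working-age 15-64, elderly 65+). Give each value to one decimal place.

0–14: 10,858 + 5,596 = 16,454
15–64: 5,395 + 13,277 + 9,533 + 13,669 + 13,938 + 5,899 = 61,711
65+: 4,933 + 10,298 = 15,231
Youth dependency ratio = 16,454 / 61,711 × 100 = 26.7
Total dependency ratio = (16,454 + 15,231) / 61,711 × 100 = 31,685 / 61,711 × 100 = 51.3

Youth dependency ratio: 26.7
Total dependency ratio: 51.3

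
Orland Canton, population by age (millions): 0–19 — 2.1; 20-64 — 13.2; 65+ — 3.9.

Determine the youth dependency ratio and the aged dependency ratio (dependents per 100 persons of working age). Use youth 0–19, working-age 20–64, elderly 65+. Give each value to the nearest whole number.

Youth dependency ratio = 2.1 / 13.2 × 100 = 16
Old-age dependency ratio = 3.9 / 13.2 × 100 = 30

Youth dependency ratio: 16
Old-age dependency ratio: 30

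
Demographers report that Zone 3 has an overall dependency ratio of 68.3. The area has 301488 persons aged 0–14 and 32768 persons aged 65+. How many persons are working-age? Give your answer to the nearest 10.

Total dependency ratio = (youth + elderly) / working-age × 100
68.3 = (301488 + 32768) / W × 100
⇒ 489390

Working-age: 489390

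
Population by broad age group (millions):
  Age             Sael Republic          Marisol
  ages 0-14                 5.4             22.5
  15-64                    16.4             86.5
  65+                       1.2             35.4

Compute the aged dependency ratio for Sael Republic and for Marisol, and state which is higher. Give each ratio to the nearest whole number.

Sael Republic: 7
Marisol: 41
Higher: Marisol

Sael Republic: 1.2 / 16.4 × 100 = 7
Marisol: 35.4 / 86.5 × 100 = 41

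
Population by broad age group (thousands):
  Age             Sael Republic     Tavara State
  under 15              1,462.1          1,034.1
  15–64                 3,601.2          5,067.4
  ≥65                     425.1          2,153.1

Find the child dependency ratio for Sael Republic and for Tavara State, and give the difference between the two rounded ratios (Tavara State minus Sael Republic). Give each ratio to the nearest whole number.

Sael Republic: 1,462.1 / 3,601.2 × 100 = 41
Tavara State: 1,034.1 / 5,067.4 × 100 = 20

Sael Republic: 41
Tavara State: 20
Difference: -21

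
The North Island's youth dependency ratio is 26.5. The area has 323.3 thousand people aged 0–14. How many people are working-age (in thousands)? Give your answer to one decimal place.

Working-age: 1 220.0

Youth dependency ratio = youth / working-age × 100
26.5 = 323.3 / W × 100
⇒ 1 220.0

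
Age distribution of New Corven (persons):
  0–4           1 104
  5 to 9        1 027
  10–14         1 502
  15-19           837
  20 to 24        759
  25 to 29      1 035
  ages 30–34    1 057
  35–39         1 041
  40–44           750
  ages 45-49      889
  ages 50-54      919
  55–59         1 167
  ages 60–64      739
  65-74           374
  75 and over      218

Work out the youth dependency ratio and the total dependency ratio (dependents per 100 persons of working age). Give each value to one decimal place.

Youth dependency ratio: 39.5
Total dependency ratio: 46.0

0–14: 1 104 + 1 027 + 1 502 = 3 633
15–64: 837 + 759 + 1 035 + 1 057 + 1 041 + 750 + 889 + 919 + 1 167 + 739 = 9 193
65+: 374 + 218 = 592
Youth dependency ratio = 3 633 / 9 193 × 100 = 39.5
Total dependency ratio = (3 633 + 592) / 9 193 × 100 = 4 225 / 9 193 × 100 = 46.0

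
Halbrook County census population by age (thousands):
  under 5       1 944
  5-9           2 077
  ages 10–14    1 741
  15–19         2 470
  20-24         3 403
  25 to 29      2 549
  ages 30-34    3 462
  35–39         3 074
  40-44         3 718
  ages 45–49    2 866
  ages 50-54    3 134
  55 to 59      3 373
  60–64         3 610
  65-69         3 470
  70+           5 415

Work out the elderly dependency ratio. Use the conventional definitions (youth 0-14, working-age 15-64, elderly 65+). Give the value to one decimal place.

Old-age dependency ratio: 28.1

0–14: 1 944 + 2 077 + 1 741 = 5 762
15–64: 2 470 + 3 403 + 2 549 + 3 462 + 3 074 + 3 718 + 2 866 + 3 134 + 3 373 + 3 610 = 31 659
65+: 3 470 + 5 415 = 8 885
Old-age dependency ratio = 8 885 / 31 659 × 100 = 28.1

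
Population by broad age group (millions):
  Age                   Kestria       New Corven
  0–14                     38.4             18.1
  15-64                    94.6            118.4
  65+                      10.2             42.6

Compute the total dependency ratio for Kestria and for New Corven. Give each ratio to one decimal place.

Kestria: (38.4 + 10.2) / 94.6 × 100 = 48.6 / 94.6 × 100 = 51.4
New Corven: (18.1 + 42.6) / 118.4 × 100 = 60.7 / 118.4 × 100 = 51.3

Kestria: 51.4
New Corven: 51.3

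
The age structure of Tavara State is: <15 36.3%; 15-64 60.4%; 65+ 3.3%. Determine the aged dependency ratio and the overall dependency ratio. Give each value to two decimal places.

Old-age dependency ratio = 3.3 / 60.4 × 100 = 5.46
Total dependency ratio = (36.3 + 3.3) / 60.4 × 100 = 39.6 / 60.4 × 100 = 65.56

Old-age dependency ratio: 5.46
Total dependency ratio: 65.56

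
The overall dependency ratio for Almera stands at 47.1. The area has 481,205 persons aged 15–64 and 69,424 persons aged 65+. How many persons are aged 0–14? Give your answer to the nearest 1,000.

Total dependency ratio = (youth + elderly) / working-age × 100
47.1 = (Y + 69,424) / 481,205 × 100
⇒ 157,000

Aged 0–14: 157,000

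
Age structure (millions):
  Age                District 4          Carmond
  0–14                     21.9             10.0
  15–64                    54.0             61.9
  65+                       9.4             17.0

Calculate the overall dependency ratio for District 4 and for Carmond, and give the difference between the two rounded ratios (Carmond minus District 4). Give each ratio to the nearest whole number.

District 4: 58
Carmond: 44
Difference: -14

District 4: (21.9 + 9.4) / 54.0 × 100 = 31.3 / 54.0 × 100 = 58
Carmond: (10.0 + 17.0) / 61.9 × 100 = 27.0 / 61.9 × 100 = 44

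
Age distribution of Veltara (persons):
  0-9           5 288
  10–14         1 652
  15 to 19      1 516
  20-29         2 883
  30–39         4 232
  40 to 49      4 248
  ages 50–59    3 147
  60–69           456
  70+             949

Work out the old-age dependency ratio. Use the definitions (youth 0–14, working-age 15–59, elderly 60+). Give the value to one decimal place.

0–14: 5 288 + 1 652 = 6 940
15–59: 1 516 + 2 883 + 4 232 + 4 248 + 3 147 = 16 026
60+: 456 + 949 = 1 405
Old-age dependency ratio = 1 405 / 16 026 × 100 = 8.8

Old-age dependency ratio: 8.8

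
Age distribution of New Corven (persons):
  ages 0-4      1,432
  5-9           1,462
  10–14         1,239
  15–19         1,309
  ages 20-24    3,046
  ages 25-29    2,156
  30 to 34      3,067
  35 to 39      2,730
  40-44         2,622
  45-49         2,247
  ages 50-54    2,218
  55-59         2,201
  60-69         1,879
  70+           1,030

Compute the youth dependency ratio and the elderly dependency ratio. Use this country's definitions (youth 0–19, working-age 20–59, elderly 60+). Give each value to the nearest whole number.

0–19: 1,432 + 1,462 + 1,239 + 1,309 = 5,442
20–59: 3,046 + 2,156 + 3,067 + 2,730 + 2,622 + 2,247 + 2,218 + 2,201 = 20,287
60+: 1,879 + 1,030 = 2,909
Youth dependency ratio = 5,442 / 20,287 × 100 = 27
Old-age dependency ratio = 2,909 / 20,287 × 100 = 14

Youth dependency ratio: 27
Old-age dependency ratio: 14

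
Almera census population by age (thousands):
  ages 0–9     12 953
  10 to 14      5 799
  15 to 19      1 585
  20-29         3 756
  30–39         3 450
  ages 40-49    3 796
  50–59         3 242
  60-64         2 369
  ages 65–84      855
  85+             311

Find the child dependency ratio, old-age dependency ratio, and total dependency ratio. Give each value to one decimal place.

Youth dependency ratio: 103.0
Old-age dependency ratio: 6.4
Total dependency ratio: 109.5

0–14: 12 953 + 5 799 = 18 752
15–64: 1 585 + 3 756 + 3 450 + 3 796 + 3 242 + 2 369 = 18 198
65+: 855 + 311 = 1 166
Youth dependency ratio = 18 752 / 18 198 × 100 = 103.0
Old-age dependency ratio = 1 166 / 18 198 × 100 = 6.4
Total dependency ratio = (18 752 + 1 166) / 18 198 × 100 = 19 918 / 18 198 × 100 = 109.5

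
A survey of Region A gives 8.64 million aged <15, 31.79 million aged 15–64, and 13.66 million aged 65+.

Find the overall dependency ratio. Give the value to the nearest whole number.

Total dependency ratio: 70

Total dependency ratio = (8.64 + 13.66) / 31.79 × 100 = 22.30 / 31.79 × 100 = 70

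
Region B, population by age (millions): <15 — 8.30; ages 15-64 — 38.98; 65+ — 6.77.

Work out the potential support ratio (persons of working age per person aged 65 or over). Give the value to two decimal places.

Potential support ratio = 38.98 / 6.77 = 5.76

Potential support ratio: 5.76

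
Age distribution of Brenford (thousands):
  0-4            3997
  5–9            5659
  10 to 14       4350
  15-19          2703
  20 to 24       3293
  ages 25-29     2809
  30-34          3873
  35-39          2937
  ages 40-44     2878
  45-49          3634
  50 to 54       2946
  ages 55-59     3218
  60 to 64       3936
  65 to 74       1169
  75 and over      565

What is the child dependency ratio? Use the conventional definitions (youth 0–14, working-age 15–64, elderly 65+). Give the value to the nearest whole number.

Youth dependency ratio: 43

0–14: 3997 + 5659 + 4350 = 14006
15–64: 2703 + 3293 + 2809 + 3873 + 2937 + 2878 + 3634 + 2946 + 3218 + 3936 = 32227
65+: 1169 + 565 = 1734
Youth dependency ratio = 14006 / 32227 × 100 = 43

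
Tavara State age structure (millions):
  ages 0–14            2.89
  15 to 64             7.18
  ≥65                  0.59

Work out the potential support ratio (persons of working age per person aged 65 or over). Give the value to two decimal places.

Potential support ratio = 7.18 / 0.59 = 12.17

Potential support ratio: 12.17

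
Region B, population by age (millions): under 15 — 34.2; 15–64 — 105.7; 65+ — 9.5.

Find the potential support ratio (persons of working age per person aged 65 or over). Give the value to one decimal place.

Potential support ratio = 105.7 / 9.5 = 11.1

Potential support ratio: 11.1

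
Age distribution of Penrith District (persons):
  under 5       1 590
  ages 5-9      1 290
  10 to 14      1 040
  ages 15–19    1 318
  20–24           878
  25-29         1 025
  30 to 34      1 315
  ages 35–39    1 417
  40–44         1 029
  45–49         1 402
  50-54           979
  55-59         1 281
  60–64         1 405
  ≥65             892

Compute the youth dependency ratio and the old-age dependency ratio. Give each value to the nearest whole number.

0–14: 1 590 + 1 290 + 1 040 = 3 920
15–64: 1 318 + 878 + 1 025 + 1 315 + 1 417 + 1 029 + 1 402 + 979 + 1 281 + 1 405 = 12 049
65+: 892
Youth dependency ratio = 3 920 / 12 049 × 100 = 33
Old-age dependency ratio = 892 / 12 049 × 100 = 7

Youth dependency ratio: 33
Old-age dependency ratio: 7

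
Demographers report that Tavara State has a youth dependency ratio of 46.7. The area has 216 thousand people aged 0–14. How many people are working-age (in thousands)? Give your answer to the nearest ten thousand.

Working-age: 460

Youth dependency ratio = youth / working-age × 100
46.7 = 216 / W × 100
⇒ 460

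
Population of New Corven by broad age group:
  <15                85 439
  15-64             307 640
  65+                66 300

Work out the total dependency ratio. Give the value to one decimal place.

Total dependency ratio = (85 439 + 66 300) / 307 640 × 100 = 151 739 / 307 640 × 100 = 49.3

Total dependency ratio: 49.3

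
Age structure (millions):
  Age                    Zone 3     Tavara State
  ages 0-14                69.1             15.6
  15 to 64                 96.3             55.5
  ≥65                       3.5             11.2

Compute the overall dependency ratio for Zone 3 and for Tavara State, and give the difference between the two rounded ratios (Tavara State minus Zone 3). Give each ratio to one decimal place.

Zone 3: 75.4
Tavara State: 48.3
Difference: -27.1

Zone 3: (69.1 + 3.5) / 96.3 × 100 = 72.6 / 96.3 × 100 = 75.4
Tavara State: (15.6 + 11.2) / 55.5 × 100 = 26.8 / 55.5 × 100 = 48.3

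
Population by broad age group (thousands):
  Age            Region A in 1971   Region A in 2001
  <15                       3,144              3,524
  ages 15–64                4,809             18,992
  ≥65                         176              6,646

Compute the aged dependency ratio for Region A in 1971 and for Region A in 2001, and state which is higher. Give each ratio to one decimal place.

Region A in 1971: 176 / 4,809 × 100 = 3.7
Region A in 2001: 6,646 / 18,992 × 100 = 35.0

Region A in 1971: 3.7
Region A in 2001: 35.0
Higher: Region A in 2001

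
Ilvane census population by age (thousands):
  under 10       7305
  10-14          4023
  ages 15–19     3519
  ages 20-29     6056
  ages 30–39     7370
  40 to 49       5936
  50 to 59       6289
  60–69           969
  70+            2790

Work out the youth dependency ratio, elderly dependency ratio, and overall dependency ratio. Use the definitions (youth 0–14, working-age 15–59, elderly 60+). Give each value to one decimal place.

0–14: 7305 + 4023 = 11328
15–59: 3519 + 6056 + 7370 + 5936 + 6289 = 29170
60+: 969 + 2790 = 3759
Youth dependency ratio = 11328 / 29170 × 100 = 38.8
Old-age dependency ratio = 3759 / 29170 × 100 = 12.9
Total dependency ratio = (11328 + 3759) / 29170 × 100 = 15087 / 29170 × 100 = 51.7

Youth dependency ratio: 38.8
Old-age dependency ratio: 12.9
Total dependency ratio: 51.7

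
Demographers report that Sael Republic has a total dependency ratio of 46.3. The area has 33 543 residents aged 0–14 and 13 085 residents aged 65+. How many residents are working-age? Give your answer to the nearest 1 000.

Working-age: 101 000

Total dependency ratio = (youth + elderly) / working-age × 100
46.3 = (33 543 + 13 085) / W × 100
⇒ 101 000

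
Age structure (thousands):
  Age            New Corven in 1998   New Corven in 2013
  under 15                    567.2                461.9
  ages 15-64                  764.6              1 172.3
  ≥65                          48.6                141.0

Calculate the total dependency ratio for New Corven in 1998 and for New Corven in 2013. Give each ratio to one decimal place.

New Corven in 1998: 80.5
New Corven in 2013: 51.4

New Corven in 1998: (567.2 + 48.6) / 764.6 × 100 = 615.8 / 764.6 × 100 = 80.5
New Corven in 2013: (461.9 + 141.0) / 1 172.3 × 100 = 602.9 / 1 172.3 × 100 = 51.4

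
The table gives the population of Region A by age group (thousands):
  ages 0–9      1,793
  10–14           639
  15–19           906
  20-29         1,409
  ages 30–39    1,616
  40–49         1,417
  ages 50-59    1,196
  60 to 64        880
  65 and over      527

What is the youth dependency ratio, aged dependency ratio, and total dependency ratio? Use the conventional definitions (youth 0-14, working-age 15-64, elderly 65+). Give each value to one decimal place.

Youth dependency ratio: 32.8
Old-age dependency ratio: 7.1
Total dependency ratio: 39.9

0–14: 1,793 + 639 = 2,432
15–64: 906 + 1,409 + 1,616 + 1,417 + 1,196 + 880 = 7,424
65+: 527
Youth dependency ratio = 2,432 / 7,424 × 100 = 32.8
Old-age dependency ratio = 527 / 7,424 × 100 = 7.1
Total dependency ratio = (2,432 + 527) / 7,424 × 100 = 2,959 / 7,424 × 100 = 39.9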